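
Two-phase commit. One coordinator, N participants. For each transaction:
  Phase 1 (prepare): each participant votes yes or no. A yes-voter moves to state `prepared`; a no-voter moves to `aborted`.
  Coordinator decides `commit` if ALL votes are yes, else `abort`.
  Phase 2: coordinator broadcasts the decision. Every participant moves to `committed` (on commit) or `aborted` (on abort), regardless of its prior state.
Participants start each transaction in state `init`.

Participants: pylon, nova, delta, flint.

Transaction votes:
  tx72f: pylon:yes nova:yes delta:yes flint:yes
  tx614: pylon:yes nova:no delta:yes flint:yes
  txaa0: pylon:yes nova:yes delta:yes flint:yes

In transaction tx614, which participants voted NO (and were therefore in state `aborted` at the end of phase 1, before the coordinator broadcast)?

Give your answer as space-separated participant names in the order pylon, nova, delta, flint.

Txn tx614 phase 1: pylon yes -> prepared; nova no -> aborted; delta yes -> prepared; flint yes -> prepared

Answer: nova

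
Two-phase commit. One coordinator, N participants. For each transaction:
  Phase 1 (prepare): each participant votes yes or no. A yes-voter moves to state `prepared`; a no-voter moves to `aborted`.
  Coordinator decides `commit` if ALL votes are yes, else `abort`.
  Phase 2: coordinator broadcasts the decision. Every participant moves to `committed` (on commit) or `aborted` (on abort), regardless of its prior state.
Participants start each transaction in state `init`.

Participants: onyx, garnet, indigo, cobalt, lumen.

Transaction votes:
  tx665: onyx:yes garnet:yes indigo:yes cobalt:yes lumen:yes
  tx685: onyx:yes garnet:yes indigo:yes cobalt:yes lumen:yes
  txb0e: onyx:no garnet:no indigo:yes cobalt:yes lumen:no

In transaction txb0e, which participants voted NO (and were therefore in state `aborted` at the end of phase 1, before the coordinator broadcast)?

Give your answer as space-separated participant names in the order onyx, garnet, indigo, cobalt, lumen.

Txn txb0e phase 1: onyx no -> aborted; garnet no -> aborted; indigo yes -> prepared; cobalt yes -> prepared; lumen no -> aborted

Answer: onyx garnet lumen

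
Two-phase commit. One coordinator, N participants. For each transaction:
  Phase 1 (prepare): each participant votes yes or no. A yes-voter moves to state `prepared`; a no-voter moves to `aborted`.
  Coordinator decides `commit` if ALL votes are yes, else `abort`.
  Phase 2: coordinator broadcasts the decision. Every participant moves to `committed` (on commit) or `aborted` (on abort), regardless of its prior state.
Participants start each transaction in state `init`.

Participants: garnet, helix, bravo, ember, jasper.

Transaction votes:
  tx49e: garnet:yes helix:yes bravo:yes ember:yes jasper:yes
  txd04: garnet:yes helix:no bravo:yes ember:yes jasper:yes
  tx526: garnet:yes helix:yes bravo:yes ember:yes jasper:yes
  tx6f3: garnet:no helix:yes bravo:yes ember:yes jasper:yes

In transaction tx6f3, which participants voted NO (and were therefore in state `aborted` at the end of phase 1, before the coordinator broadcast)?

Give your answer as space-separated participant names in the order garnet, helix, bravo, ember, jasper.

Txn tx6f3 phase 1: garnet no -> aborted; helix yes -> prepared; bravo yes -> prepared; ember yes -> prepared; jasper yes -> prepared

Answer: garnet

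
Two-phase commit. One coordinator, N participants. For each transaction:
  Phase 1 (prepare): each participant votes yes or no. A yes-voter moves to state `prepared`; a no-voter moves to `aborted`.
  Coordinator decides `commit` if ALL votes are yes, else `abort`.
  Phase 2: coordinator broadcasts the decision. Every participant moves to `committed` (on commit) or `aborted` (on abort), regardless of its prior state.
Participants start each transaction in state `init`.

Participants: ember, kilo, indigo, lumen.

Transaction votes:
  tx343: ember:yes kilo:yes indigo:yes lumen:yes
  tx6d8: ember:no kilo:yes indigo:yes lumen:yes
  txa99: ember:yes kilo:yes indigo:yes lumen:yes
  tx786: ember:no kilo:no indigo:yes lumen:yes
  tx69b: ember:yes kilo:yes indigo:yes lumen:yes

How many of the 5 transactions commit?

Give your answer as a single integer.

tx343: all yes -> commit (commits=1)
tx6d8: no from ember -> abort (commits=1)
txa99: all yes -> commit (commits=2)
tx786: no from ember, kilo -> abort (commits=2)
tx69b: all yes -> commit (commits=3)

Answer: 3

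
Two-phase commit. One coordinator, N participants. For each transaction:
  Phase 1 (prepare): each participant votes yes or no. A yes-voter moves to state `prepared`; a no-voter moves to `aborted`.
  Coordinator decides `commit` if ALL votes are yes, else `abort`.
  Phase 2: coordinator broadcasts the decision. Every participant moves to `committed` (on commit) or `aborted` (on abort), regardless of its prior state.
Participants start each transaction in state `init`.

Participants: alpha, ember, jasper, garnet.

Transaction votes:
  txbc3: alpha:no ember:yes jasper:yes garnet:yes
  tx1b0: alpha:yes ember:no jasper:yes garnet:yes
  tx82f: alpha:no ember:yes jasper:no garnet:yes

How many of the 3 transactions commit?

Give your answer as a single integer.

Answer: 0

Derivation:
txbc3: no from alpha -> abort (commits=0)
tx1b0: no from ember -> abort (commits=0)
tx82f: no from alpha, jasper -> abort (commits=0)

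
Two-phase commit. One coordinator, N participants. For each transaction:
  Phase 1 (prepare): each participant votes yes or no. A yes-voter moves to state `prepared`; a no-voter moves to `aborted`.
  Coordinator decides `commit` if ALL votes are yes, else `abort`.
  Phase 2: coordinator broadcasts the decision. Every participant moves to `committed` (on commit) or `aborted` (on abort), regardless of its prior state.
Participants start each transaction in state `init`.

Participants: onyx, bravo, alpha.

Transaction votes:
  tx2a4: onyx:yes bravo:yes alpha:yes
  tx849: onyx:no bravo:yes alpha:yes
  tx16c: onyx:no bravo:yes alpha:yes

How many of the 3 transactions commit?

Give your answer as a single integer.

tx2a4: all yes -> commit (commits=1)
tx849: no from onyx -> abort (commits=1)
tx16c: no from onyx -> abort (commits=1)

Answer: 1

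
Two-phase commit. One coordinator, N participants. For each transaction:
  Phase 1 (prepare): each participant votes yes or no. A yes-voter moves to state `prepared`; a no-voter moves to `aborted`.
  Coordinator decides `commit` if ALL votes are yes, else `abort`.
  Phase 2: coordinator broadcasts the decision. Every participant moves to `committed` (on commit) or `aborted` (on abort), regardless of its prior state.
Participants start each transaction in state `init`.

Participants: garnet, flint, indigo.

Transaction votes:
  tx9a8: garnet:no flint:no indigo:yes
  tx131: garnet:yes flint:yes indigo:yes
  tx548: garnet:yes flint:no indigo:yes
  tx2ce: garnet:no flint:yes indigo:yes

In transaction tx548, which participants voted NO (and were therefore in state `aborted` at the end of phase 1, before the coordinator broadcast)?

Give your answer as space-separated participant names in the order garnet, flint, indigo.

Answer: flint

Derivation:
Txn tx548 phase 1: garnet yes -> prepared; flint no -> aborted; indigo yes -> prepared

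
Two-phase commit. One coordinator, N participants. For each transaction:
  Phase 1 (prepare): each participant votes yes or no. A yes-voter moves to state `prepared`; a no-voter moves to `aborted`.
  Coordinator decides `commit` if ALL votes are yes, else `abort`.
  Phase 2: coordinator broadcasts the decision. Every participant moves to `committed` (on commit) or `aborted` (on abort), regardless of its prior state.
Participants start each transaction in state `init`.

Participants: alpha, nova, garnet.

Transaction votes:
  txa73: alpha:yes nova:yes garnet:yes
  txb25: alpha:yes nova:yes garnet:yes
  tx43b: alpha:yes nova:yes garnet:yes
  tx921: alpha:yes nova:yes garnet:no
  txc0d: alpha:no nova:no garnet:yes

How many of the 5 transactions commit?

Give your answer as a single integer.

txa73: all yes -> commit (commits=1)
txb25: all yes -> commit (commits=2)
tx43b: all yes -> commit (commits=3)
tx921: no from garnet -> abort (commits=3)
txc0d: no from alpha, nova -> abort (commits=3)

Answer: 3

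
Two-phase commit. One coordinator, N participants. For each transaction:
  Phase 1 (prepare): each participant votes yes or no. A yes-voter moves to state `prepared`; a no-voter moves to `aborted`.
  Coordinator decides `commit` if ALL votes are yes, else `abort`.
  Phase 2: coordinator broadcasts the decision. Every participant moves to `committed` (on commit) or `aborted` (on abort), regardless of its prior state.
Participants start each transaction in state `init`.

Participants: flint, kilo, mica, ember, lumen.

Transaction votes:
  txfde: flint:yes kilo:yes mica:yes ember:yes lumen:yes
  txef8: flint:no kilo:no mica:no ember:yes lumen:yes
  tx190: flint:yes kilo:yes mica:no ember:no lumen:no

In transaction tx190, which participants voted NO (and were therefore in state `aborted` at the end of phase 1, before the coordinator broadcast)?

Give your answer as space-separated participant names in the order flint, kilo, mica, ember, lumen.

Txn tx190 phase 1: flint yes -> prepared; kilo yes -> prepared; mica no -> aborted; ember no -> aborted; lumen no -> aborted

Answer: mica ember lumen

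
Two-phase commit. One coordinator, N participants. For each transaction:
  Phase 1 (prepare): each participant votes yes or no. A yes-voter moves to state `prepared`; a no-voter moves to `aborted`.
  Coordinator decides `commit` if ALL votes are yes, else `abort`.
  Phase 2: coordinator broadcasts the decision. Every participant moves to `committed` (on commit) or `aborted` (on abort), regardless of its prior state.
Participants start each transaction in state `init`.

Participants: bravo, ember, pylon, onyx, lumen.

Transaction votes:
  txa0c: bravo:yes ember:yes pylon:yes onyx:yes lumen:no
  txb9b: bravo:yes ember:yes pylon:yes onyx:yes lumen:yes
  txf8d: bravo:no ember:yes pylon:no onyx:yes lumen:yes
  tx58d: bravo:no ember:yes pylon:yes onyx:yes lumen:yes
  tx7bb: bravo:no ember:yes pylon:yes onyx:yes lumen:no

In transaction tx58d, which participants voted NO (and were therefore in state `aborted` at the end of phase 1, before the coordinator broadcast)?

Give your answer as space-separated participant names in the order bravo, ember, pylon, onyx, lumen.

Answer: bravo

Derivation:
Txn tx58d phase 1: bravo no -> aborted; ember yes -> prepared; pylon yes -> prepared; onyx yes -> prepared; lumen yes -> prepared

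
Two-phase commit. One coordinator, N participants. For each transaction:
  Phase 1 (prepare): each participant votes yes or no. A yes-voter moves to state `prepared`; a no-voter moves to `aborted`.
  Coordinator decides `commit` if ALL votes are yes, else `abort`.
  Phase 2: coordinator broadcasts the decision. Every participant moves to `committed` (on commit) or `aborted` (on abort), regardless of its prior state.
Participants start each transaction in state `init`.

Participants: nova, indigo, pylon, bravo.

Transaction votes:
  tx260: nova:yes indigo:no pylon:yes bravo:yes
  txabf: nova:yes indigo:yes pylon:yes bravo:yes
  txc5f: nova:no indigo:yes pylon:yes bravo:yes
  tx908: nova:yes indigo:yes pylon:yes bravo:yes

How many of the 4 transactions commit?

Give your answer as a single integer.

tx260: no from indigo -> abort (commits=0)
txabf: all yes -> commit (commits=1)
txc5f: no from nova -> abort (commits=1)
tx908: all yes -> commit (commits=2)

Answer: 2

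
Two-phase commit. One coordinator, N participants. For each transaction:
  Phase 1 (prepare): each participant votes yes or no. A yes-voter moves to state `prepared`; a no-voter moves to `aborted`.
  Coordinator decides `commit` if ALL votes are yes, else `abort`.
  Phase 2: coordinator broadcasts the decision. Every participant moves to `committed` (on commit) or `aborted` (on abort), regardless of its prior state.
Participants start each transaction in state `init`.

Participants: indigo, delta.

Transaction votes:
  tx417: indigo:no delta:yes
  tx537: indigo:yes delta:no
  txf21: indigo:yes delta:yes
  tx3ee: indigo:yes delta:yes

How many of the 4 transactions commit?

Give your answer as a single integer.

Answer: 2

Derivation:
tx417: no from indigo -> abort (commits=0)
tx537: no from delta -> abort (commits=0)
txf21: all yes -> commit (commits=1)
tx3ee: all yes -> commit (commits=2)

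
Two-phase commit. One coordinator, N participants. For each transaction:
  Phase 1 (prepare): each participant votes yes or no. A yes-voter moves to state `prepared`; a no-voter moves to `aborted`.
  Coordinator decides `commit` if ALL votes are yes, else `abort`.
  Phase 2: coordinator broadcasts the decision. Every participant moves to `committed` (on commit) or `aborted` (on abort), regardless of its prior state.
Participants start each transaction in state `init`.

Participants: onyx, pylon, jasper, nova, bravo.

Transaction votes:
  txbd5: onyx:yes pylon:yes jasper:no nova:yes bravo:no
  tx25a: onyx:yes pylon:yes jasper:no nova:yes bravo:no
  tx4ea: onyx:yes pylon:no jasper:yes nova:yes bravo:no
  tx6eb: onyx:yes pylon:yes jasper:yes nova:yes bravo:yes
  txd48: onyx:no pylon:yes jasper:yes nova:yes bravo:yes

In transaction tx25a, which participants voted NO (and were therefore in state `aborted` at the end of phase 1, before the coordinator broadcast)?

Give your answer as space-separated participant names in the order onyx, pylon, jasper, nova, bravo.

Answer: jasper bravo

Derivation:
Txn tx25a phase 1: onyx yes -> prepared; pylon yes -> prepared; jasper no -> aborted; nova yes -> prepared; bravo no -> aborted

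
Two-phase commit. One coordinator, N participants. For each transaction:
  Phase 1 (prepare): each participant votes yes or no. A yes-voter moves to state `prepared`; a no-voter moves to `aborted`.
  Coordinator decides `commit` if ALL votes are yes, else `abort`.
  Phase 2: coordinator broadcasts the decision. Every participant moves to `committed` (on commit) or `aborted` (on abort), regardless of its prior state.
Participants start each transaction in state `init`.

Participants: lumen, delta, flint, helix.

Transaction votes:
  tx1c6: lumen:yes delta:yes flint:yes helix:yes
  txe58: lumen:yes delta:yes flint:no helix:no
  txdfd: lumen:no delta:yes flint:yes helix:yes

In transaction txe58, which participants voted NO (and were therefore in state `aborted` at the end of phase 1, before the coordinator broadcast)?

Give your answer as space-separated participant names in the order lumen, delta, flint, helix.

Answer: flint helix

Derivation:
Txn txe58 phase 1: lumen yes -> prepared; delta yes -> prepared; flint no -> aborted; helix no -> aborted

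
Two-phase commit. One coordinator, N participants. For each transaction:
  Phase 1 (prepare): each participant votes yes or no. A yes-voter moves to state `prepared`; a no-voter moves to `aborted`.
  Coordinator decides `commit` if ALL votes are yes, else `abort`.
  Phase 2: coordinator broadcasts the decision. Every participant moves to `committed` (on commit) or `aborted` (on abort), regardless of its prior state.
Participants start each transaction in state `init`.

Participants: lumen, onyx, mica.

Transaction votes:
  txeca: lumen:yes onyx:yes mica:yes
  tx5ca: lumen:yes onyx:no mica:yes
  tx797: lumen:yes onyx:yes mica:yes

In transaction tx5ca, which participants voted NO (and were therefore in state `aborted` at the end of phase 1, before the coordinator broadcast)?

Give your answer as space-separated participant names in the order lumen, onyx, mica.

Txn tx5ca phase 1: lumen yes -> prepared; onyx no -> aborted; mica yes -> prepared

Answer: onyx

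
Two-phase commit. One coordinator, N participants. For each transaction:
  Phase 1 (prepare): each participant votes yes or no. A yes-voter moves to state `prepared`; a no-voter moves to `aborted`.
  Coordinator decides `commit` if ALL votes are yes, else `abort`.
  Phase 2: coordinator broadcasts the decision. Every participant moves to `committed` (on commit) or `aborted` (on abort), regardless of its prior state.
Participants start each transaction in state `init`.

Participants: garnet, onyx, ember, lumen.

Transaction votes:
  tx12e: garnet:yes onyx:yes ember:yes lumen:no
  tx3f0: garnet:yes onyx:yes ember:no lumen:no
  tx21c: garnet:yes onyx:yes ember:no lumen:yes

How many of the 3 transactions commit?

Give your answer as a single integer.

tx12e: no from lumen -> abort (commits=0)
tx3f0: no from ember, lumen -> abort (commits=0)
tx21c: no from ember -> abort (commits=0)

Answer: 0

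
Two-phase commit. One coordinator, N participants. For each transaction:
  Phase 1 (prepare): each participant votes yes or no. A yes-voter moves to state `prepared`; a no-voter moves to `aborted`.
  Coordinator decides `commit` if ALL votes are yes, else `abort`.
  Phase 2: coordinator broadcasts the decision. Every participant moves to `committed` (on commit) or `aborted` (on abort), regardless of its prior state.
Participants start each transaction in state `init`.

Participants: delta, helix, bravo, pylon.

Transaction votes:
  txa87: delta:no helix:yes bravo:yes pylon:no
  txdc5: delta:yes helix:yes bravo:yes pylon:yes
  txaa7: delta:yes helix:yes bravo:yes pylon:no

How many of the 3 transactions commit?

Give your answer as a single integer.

txa87: no from delta, pylon -> abort (commits=0)
txdc5: all yes -> commit (commits=1)
txaa7: no from pylon -> abort (commits=1)

Answer: 1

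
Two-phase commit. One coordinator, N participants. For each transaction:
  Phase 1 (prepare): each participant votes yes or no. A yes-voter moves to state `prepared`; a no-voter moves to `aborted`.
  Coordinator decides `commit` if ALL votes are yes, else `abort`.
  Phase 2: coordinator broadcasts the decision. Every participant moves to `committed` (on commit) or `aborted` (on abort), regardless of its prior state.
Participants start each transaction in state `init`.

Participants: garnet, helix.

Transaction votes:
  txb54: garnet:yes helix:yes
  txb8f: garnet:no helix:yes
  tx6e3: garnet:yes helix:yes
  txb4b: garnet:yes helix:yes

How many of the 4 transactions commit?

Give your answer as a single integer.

txb54: all yes -> commit (commits=1)
txb8f: no from garnet -> abort (commits=1)
tx6e3: all yes -> commit (commits=2)
txb4b: all yes -> commit (commits=3)

Answer: 3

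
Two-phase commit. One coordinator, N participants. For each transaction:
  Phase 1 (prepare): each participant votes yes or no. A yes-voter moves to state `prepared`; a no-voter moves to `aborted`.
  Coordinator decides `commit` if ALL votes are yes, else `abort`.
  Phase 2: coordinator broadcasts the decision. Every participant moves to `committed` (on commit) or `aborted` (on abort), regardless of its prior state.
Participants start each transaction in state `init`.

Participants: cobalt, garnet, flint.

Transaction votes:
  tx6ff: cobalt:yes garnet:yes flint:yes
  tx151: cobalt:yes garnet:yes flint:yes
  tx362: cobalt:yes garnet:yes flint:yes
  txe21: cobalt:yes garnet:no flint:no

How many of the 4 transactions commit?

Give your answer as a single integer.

tx6ff: all yes -> commit (commits=1)
tx151: all yes -> commit (commits=2)
tx362: all yes -> commit (commits=3)
txe21: no from garnet, flint -> abort (commits=3)

Answer: 3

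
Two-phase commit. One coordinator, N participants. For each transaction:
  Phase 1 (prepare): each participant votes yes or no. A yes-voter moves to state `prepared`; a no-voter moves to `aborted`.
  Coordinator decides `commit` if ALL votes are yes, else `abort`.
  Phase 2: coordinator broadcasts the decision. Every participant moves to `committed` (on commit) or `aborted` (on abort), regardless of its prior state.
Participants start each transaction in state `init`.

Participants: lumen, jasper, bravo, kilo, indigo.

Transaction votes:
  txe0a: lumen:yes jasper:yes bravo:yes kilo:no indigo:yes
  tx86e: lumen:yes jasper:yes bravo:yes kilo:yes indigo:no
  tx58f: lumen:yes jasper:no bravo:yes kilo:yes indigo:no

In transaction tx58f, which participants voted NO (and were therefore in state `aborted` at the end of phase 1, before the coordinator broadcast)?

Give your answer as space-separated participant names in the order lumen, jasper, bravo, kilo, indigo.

Answer: jasper indigo

Derivation:
Txn tx58f phase 1: lumen yes -> prepared; jasper no -> aborted; bravo yes -> prepared; kilo yes -> prepared; indigo no -> aborted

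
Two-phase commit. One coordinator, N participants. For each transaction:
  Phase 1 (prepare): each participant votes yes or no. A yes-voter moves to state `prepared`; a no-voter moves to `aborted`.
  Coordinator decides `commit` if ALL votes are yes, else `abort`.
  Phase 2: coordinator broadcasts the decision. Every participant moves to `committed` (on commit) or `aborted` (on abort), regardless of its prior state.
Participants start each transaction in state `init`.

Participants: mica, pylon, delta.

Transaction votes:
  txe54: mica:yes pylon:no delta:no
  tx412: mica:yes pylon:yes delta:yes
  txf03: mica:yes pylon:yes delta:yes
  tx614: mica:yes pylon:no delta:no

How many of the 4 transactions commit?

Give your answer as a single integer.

Answer: 2

Derivation:
txe54: no from pylon, delta -> abort (commits=0)
tx412: all yes -> commit (commits=1)
txf03: all yes -> commit (commits=2)
tx614: no from pylon, delta -> abort (commits=2)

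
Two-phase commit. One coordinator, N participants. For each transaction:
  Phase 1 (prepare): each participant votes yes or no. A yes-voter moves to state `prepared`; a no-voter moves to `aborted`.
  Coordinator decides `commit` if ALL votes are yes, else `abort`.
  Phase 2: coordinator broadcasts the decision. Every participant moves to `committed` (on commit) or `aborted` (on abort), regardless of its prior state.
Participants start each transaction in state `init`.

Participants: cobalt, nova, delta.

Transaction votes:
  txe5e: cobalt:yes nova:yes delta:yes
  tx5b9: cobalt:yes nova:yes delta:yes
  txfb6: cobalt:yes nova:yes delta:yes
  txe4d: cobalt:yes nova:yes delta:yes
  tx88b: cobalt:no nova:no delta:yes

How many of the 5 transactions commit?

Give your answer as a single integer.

txe5e: all yes -> commit (commits=1)
tx5b9: all yes -> commit (commits=2)
txfb6: all yes -> commit (commits=3)
txe4d: all yes -> commit (commits=4)
tx88b: no from cobalt, nova -> abort (commits=4)

Answer: 4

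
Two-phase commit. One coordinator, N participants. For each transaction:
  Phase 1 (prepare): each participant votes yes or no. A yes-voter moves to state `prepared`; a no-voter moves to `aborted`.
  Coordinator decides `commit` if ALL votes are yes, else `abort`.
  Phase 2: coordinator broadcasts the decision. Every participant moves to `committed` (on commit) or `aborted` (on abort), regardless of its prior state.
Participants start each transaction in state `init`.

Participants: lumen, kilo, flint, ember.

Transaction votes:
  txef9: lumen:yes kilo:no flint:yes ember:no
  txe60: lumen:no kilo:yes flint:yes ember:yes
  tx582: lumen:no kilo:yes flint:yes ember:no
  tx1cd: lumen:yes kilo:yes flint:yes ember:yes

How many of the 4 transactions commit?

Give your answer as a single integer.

Answer: 1

Derivation:
txef9: no from kilo, ember -> abort (commits=0)
txe60: no from lumen -> abort (commits=0)
tx582: no from lumen, ember -> abort (commits=0)
tx1cd: all yes -> commit (commits=1)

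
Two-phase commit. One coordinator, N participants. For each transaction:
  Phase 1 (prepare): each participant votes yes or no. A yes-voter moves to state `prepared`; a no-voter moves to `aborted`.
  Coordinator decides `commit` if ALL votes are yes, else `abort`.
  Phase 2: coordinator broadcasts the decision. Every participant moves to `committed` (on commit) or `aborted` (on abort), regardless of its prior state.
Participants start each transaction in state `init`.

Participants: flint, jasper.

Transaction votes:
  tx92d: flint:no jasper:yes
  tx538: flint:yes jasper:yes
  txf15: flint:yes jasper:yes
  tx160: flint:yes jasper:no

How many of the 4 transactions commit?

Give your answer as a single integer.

Answer: 2

Derivation:
tx92d: no from flint -> abort (commits=0)
tx538: all yes -> commit (commits=1)
txf15: all yes -> commit (commits=2)
tx160: no from jasper -> abort (commits=2)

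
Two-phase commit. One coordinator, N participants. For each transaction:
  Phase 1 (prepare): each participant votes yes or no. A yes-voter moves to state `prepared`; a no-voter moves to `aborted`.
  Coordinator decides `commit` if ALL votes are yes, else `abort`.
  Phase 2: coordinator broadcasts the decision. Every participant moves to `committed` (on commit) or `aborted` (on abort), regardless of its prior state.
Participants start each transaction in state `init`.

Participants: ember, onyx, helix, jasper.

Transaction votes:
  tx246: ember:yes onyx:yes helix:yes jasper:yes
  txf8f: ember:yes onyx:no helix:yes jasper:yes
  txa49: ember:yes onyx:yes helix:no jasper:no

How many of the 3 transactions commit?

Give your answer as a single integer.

Answer: 1

Derivation:
tx246: all yes -> commit (commits=1)
txf8f: no from onyx -> abort (commits=1)
txa49: no from helix, jasper -> abort (commits=1)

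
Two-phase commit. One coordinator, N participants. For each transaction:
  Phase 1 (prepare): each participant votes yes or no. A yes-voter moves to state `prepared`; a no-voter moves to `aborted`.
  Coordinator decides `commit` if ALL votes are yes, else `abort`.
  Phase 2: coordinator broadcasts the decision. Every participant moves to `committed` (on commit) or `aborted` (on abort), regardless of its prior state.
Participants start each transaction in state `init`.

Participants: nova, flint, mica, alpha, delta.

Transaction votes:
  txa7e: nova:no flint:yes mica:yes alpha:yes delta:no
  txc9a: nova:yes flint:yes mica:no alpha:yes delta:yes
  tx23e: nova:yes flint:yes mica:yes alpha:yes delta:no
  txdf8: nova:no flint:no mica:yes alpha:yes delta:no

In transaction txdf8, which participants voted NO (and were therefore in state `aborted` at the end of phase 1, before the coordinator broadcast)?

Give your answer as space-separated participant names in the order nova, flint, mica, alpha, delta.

Answer: nova flint delta

Derivation:
Txn txdf8 phase 1: nova no -> aborted; flint no -> aborted; mica yes -> prepared; alpha yes -> prepared; delta no -> aborted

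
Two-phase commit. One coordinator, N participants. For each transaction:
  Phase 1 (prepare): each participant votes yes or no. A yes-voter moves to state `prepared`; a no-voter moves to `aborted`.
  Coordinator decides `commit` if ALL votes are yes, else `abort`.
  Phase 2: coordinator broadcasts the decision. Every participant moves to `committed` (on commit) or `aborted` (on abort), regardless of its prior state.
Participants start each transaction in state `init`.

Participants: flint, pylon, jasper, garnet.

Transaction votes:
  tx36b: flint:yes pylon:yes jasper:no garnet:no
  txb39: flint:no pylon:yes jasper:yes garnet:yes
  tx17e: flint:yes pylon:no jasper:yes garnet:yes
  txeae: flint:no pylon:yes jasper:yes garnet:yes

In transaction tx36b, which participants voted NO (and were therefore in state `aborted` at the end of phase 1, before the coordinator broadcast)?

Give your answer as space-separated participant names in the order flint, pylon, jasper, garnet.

Txn tx36b phase 1: flint yes -> prepared; pylon yes -> prepared; jasper no -> aborted; garnet no -> aborted

Answer: jasper garnet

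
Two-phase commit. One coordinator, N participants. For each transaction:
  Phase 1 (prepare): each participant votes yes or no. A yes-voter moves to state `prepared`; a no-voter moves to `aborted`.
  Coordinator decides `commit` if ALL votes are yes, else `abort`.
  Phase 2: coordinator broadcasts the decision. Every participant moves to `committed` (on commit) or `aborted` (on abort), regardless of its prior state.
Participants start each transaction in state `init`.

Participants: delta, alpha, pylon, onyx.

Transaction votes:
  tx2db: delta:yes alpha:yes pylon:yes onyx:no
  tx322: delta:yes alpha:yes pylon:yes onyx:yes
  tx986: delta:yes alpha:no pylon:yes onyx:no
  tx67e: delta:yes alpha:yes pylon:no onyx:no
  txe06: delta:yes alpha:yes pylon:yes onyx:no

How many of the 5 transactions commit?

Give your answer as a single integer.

Answer: 1

Derivation:
tx2db: no from onyx -> abort (commits=0)
tx322: all yes -> commit (commits=1)
tx986: no from alpha, onyx -> abort (commits=1)
tx67e: no from pylon, onyx -> abort (commits=1)
txe06: no from onyx -> abort (commits=1)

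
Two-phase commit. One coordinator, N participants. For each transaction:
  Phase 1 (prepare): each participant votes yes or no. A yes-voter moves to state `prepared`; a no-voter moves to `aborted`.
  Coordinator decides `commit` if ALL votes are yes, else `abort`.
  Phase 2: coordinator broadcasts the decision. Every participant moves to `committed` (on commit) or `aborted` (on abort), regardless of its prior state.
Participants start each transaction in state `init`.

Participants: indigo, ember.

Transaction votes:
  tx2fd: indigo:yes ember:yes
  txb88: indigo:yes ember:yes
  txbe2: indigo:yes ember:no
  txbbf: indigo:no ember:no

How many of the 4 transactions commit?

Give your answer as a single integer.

Answer: 2

Derivation:
tx2fd: all yes -> commit (commits=1)
txb88: all yes -> commit (commits=2)
txbe2: no from ember -> abort (commits=2)
txbbf: no from indigo, ember -> abort (commits=2)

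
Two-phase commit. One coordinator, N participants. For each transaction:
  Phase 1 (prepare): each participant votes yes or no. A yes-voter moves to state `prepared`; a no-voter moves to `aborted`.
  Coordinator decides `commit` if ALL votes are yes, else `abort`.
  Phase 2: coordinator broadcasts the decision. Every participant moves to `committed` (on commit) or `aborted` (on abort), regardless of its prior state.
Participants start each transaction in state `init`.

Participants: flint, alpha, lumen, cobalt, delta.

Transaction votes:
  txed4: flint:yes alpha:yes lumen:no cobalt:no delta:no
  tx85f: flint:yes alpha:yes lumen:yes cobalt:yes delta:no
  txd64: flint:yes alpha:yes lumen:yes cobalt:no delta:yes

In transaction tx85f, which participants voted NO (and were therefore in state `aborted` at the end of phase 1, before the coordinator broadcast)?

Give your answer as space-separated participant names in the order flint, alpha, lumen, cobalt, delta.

Answer: delta

Derivation:
Txn tx85f phase 1: flint yes -> prepared; alpha yes -> prepared; lumen yes -> prepared; cobalt yes -> prepared; delta no -> aborted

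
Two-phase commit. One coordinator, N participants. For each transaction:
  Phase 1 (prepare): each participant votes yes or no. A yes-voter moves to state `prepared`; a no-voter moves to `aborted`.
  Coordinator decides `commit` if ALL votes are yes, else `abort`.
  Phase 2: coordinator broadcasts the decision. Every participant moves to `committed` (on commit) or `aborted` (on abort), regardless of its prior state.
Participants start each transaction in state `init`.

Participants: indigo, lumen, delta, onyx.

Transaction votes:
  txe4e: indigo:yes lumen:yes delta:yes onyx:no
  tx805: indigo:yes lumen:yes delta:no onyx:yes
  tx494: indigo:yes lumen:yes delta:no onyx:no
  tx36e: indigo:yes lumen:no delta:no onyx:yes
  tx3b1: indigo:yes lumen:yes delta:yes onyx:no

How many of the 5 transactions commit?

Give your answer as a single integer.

Answer: 0

Derivation:
txe4e: no from onyx -> abort (commits=0)
tx805: no from delta -> abort (commits=0)
tx494: no from delta, onyx -> abort (commits=0)
tx36e: no from lumen, delta -> abort (commits=0)
tx3b1: no from onyx -> abort (commits=0)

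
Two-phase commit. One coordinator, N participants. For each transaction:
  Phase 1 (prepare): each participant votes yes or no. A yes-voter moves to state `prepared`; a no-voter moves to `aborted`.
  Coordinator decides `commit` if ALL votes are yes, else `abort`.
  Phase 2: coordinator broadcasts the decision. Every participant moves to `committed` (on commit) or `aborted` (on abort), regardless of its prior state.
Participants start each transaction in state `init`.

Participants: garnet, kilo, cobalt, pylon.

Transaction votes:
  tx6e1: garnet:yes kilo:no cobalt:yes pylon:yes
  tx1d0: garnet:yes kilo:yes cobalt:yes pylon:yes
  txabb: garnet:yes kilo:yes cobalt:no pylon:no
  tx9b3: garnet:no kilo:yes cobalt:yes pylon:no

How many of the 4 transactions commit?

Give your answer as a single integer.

tx6e1: no from kilo -> abort (commits=0)
tx1d0: all yes -> commit (commits=1)
txabb: no from cobalt, pylon -> abort (commits=1)
tx9b3: no from garnet, pylon -> abort (commits=1)

Answer: 1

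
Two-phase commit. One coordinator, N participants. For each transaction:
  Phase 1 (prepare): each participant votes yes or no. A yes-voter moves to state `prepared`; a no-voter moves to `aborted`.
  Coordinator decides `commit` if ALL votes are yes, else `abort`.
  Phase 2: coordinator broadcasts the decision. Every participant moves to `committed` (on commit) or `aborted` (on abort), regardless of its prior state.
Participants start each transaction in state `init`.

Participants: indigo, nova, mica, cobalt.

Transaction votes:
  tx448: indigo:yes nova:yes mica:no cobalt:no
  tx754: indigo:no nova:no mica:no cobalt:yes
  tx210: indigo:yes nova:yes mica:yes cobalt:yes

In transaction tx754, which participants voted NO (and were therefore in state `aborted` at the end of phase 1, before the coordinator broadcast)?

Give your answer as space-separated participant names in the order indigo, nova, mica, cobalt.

Answer: indigo nova mica

Derivation:
Txn tx754 phase 1: indigo no -> aborted; nova no -> aborted; mica no -> aborted; cobalt yes -> prepared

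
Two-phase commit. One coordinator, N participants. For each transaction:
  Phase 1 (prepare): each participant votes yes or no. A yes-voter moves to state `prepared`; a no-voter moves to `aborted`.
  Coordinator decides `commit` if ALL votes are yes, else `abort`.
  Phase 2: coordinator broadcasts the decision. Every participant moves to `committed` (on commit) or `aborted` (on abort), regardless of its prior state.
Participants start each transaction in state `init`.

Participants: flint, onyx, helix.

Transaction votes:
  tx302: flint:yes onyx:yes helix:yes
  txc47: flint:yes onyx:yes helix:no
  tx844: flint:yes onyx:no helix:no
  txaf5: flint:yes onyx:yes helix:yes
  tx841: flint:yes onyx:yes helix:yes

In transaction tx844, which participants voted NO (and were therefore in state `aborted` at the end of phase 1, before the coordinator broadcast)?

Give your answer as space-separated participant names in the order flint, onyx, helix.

Txn tx844 phase 1: flint yes -> prepared; onyx no -> aborted; helix no -> aborted

Answer: onyx helix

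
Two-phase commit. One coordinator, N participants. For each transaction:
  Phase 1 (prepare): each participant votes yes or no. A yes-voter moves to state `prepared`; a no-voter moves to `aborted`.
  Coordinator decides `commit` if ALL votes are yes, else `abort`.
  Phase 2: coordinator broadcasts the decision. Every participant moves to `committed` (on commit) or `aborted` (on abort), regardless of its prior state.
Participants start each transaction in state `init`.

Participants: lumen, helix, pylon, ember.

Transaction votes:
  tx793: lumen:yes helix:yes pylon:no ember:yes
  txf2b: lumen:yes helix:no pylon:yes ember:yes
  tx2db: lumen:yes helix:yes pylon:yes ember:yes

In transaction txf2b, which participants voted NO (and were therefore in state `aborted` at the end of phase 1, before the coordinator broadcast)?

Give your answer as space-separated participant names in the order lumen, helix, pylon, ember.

Txn txf2b phase 1: lumen yes -> prepared; helix no -> aborted; pylon yes -> prepared; ember yes -> prepared

Answer: helix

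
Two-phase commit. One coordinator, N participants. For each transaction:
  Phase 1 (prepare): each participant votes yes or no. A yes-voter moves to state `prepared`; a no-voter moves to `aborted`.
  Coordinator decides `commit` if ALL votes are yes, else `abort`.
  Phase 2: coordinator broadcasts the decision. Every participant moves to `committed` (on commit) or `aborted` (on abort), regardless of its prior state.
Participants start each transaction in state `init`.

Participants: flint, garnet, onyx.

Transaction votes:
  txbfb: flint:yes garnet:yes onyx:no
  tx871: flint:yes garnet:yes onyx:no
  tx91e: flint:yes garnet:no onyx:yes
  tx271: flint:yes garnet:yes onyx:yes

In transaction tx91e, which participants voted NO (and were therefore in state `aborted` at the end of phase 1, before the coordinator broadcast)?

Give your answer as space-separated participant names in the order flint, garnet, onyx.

Txn tx91e phase 1: flint yes -> prepared; garnet no -> aborted; onyx yes -> prepared

Answer: garnet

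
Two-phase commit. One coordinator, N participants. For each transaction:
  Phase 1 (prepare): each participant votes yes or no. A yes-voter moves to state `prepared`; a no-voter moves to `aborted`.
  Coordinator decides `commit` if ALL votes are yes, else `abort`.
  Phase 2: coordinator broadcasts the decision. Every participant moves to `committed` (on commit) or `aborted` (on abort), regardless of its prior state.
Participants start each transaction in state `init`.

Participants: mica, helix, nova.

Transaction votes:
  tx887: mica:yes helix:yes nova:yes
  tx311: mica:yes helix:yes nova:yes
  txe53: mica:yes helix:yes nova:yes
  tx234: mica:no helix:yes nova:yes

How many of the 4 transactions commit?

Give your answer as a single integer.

tx887: all yes -> commit (commits=1)
tx311: all yes -> commit (commits=2)
txe53: all yes -> commit (commits=3)
tx234: no from mica -> abort (commits=3)

Answer: 3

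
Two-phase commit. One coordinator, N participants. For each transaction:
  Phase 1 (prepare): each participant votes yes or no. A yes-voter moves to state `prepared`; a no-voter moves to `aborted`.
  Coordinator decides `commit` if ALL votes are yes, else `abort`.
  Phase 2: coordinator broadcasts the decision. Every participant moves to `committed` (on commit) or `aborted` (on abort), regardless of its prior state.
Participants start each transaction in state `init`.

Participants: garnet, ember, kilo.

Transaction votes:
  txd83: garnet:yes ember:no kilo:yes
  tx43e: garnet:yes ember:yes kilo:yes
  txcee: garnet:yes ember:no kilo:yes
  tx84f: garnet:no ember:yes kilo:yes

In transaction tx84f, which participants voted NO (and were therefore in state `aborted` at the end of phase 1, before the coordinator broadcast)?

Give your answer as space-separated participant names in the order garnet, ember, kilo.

Answer: garnet

Derivation:
Txn tx84f phase 1: garnet no -> aborted; ember yes -> prepared; kilo yes -> prepared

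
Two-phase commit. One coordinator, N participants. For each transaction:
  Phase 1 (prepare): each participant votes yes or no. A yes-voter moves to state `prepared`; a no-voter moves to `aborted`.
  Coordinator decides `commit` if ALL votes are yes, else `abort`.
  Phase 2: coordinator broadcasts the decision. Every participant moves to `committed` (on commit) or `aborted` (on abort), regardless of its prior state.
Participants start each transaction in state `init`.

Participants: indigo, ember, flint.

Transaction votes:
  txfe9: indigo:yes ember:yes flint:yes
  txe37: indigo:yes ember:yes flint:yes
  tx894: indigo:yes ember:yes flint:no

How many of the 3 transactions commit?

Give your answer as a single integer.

txfe9: all yes -> commit (commits=1)
txe37: all yes -> commit (commits=2)
tx894: no from flint -> abort (commits=2)

Answer: 2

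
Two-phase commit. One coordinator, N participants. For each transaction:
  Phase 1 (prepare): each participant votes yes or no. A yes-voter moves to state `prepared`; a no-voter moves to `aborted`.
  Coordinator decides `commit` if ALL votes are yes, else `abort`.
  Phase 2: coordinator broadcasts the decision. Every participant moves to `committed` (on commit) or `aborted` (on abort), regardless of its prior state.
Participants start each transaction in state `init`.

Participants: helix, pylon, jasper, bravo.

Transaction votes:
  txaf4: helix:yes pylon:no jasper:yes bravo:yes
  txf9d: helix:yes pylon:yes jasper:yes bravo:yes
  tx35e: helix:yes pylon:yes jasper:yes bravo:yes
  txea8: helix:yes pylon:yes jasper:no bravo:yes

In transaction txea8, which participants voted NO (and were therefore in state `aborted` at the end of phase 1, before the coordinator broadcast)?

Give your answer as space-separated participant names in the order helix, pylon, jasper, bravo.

Answer: jasper

Derivation:
Txn txea8 phase 1: helix yes -> prepared; pylon yes -> prepared; jasper no -> aborted; bravo yes -> prepared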